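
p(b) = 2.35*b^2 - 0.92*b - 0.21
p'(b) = 4.7*b - 0.92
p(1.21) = 2.12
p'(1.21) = 4.77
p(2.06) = 7.87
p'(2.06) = 8.76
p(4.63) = 45.91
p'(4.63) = 20.84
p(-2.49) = 16.65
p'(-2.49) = -12.62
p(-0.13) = -0.05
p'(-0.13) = -1.53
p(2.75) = 15.03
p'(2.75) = 12.00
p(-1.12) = 3.77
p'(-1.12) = -6.18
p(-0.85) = 2.27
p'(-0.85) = -4.92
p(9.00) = 181.86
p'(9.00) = 41.38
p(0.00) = -0.21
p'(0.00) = -0.92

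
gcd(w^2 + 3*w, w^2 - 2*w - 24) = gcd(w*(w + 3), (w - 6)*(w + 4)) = 1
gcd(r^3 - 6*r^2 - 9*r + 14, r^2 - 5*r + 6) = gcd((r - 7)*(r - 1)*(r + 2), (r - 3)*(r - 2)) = 1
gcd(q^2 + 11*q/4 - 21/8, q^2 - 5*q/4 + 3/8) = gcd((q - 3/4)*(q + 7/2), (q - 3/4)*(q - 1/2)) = q - 3/4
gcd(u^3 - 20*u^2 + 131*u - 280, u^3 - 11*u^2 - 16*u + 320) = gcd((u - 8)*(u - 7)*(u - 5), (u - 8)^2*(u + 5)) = u - 8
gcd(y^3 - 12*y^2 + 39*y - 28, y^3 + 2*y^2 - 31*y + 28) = y^2 - 5*y + 4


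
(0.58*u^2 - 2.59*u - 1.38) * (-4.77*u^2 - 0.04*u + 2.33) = -2.7666*u^4 + 12.3311*u^3 + 8.0376*u^2 - 5.9795*u - 3.2154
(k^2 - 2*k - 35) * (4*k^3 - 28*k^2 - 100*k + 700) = 4*k^5 - 36*k^4 - 184*k^3 + 1880*k^2 + 2100*k - 24500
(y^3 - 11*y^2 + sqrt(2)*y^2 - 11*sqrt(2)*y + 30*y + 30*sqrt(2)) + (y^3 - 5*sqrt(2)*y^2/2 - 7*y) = 2*y^3 - 11*y^2 - 3*sqrt(2)*y^2/2 - 11*sqrt(2)*y + 23*y + 30*sqrt(2)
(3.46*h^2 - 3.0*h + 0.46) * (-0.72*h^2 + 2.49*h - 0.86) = -2.4912*h^4 + 10.7754*h^3 - 10.7768*h^2 + 3.7254*h - 0.3956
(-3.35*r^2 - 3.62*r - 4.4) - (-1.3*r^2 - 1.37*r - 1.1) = -2.05*r^2 - 2.25*r - 3.3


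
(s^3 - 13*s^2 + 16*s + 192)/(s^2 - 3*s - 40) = (s^2 - 5*s - 24)/(s + 5)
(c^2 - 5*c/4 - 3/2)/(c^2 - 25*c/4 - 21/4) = (c - 2)/(c - 7)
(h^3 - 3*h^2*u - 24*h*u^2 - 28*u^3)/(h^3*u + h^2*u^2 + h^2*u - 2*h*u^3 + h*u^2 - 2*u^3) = (-h^2 + 5*h*u + 14*u^2)/(u*(-h^2 + h*u - h + u))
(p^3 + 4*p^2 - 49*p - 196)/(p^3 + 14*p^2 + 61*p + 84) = (p - 7)/(p + 3)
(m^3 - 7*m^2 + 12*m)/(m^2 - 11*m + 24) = m*(m - 4)/(m - 8)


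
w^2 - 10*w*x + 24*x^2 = (w - 6*x)*(w - 4*x)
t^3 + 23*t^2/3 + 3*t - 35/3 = (t - 1)*(t + 5/3)*(t + 7)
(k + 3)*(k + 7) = k^2 + 10*k + 21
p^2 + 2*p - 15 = (p - 3)*(p + 5)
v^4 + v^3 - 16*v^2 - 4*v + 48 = (v - 3)*(v - 2)*(v + 2)*(v + 4)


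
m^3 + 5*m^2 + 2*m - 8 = (m - 1)*(m + 2)*(m + 4)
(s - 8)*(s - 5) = s^2 - 13*s + 40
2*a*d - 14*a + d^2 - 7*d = (2*a + d)*(d - 7)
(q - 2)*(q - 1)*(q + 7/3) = q^3 - 2*q^2/3 - 5*q + 14/3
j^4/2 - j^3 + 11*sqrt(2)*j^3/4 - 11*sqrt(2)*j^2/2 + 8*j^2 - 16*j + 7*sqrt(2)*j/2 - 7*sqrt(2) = (j/2 + sqrt(2)/2)*(j - 2)*(j + sqrt(2))*(j + 7*sqrt(2)/2)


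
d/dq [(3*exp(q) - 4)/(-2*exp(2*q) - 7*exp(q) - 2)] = ((3*exp(q) - 4)*(4*exp(q) + 7) - 6*exp(2*q) - 21*exp(q) - 6)*exp(q)/(2*exp(2*q) + 7*exp(q) + 2)^2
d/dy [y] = 1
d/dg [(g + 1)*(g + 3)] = 2*g + 4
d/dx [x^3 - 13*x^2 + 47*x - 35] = 3*x^2 - 26*x + 47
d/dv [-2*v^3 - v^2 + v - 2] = -6*v^2 - 2*v + 1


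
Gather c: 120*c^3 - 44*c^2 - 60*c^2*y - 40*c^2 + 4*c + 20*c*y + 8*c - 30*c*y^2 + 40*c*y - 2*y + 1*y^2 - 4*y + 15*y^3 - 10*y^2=120*c^3 + c^2*(-60*y - 84) + c*(-30*y^2 + 60*y + 12) + 15*y^3 - 9*y^2 - 6*y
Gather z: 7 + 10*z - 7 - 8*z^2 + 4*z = -8*z^2 + 14*z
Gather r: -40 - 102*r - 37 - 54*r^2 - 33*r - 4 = -54*r^2 - 135*r - 81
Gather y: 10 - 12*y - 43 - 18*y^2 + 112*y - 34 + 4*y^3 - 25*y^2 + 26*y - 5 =4*y^3 - 43*y^2 + 126*y - 72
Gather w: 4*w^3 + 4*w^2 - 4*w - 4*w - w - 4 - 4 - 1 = 4*w^3 + 4*w^2 - 9*w - 9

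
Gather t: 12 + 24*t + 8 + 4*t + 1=28*t + 21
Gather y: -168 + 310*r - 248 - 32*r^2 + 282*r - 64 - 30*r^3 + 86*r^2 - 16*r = -30*r^3 + 54*r^2 + 576*r - 480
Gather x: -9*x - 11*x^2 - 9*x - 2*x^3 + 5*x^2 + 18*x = -2*x^3 - 6*x^2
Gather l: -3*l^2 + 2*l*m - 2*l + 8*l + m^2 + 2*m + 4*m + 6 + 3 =-3*l^2 + l*(2*m + 6) + m^2 + 6*m + 9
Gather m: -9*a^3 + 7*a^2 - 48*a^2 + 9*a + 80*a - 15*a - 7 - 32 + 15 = -9*a^3 - 41*a^2 + 74*a - 24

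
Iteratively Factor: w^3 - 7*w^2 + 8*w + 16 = (w + 1)*(w^2 - 8*w + 16) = (w - 4)*(w + 1)*(w - 4)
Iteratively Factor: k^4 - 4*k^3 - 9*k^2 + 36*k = (k - 4)*(k^3 - 9*k) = (k - 4)*(k + 3)*(k^2 - 3*k) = k*(k - 4)*(k + 3)*(k - 3)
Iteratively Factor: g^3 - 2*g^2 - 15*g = (g + 3)*(g^2 - 5*g) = g*(g + 3)*(g - 5)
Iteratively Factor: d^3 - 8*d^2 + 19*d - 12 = (d - 3)*(d^2 - 5*d + 4) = (d - 3)*(d - 1)*(d - 4)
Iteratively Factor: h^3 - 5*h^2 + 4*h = (h - 4)*(h^2 - h) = (h - 4)*(h - 1)*(h)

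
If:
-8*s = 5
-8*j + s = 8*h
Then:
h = -j - 5/64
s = -5/8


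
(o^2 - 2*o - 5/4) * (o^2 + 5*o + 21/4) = o^4 + 3*o^3 - 6*o^2 - 67*o/4 - 105/16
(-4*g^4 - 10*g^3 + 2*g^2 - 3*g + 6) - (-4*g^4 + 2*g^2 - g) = -10*g^3 - 2*g + 6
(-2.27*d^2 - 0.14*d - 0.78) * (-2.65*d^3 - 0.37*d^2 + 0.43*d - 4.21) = 6.0155*d^5 + 1.2109*d^4 + 1.1427*d^3 + 9.7851*d^2 + 0.254*d + 3.2838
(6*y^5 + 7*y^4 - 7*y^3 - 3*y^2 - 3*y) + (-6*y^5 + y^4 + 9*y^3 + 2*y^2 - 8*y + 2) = 8*y^4 + 2*y^3 - y^2 - 11*y + 2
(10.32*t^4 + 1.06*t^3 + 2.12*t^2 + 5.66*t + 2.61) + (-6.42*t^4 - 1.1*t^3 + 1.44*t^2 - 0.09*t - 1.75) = 3.9*t^4 - 0.04*t^3 + 3.56*t^2 + 5.57*t + 0.86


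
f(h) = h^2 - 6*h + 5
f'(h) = 2*h - 6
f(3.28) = -3.92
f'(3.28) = 0.56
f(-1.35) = 14.92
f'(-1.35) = -8.70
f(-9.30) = 147.29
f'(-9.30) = -24.60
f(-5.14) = 62.26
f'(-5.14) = -16.28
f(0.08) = 4.53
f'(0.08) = -5.84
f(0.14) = 4.18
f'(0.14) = -5.72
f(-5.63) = 70.48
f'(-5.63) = -17.26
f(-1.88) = 19.81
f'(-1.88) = -9.76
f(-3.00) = 32.00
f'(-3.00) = -12.00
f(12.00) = 77.00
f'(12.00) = 18.00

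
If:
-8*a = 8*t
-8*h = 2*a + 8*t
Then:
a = -t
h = -3*t/4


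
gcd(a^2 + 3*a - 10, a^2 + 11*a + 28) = 1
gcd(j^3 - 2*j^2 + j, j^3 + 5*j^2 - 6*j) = j^2 - j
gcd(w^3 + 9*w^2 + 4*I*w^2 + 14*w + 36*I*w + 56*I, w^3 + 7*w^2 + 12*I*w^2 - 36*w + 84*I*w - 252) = w + 7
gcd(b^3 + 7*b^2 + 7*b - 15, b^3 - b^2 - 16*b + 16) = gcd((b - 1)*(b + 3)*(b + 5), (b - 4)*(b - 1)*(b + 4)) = b - 1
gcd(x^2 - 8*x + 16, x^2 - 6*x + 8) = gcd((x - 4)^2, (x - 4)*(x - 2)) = x - 4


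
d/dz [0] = 0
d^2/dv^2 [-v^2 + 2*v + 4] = -2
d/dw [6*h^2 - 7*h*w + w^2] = -7*h + 2*w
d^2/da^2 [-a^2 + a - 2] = -2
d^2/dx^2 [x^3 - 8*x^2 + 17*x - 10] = 6*x - 16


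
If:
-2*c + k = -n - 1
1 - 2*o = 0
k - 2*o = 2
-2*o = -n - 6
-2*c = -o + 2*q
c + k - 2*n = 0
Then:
No Solution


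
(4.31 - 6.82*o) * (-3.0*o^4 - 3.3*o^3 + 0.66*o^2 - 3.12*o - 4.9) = 20.46*o^5 + 9.576*o^4 - 18.7242*o^3 + 24.123*o^2 + 19.9708*o - 21.119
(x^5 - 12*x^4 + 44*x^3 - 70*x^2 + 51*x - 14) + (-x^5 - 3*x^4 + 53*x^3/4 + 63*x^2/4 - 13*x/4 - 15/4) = -15*x^4 + 229*x^3/4 - 217*x^2/4 + 191*x/4 - 71/4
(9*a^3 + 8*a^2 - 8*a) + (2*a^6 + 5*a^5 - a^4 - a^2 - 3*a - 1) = 2*a^6 + 5*a^5 - a^4 + 9*a^3 + 7*a^2 - 11*a - 1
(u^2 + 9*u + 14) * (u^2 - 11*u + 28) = u^4 - 2*u^3 - 57*u^2 + 98*u + 392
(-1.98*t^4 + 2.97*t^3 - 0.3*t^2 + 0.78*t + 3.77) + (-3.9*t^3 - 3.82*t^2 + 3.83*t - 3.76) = -1.98*t^4 - 0.93*t^3 - 4.12*t^2 + 4.61*t + 0.0100000000000002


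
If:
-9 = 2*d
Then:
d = -9/2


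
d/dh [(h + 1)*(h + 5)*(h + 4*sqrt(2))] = 3*h^2 + 8*sqrt(2)*h + 12*h + 5 + 24*sqrt(2)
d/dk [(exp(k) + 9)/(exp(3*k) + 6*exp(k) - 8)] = (-3*(exp(k) + 9)*(exp(2*k) + 2) + exp(3*k) + 6*exp(k) - 8)*exp(k)/(exp(3*k) + 6*exp(k) - 8)^2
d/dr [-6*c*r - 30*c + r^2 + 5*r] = -6*c + 2*r + 5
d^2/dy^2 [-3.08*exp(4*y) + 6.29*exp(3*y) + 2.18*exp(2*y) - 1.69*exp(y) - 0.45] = (-49.28*exp(3*y) + 56.61*exp(2*y) + 8.72*exp(y) - 1.69)*exp(y)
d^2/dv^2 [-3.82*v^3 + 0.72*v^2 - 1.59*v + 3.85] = 1.44 - 22.92*v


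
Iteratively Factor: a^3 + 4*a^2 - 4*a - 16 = (a - 2)*(a^2 + 6*a + 8) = (a - 2)*(a + 4)*(a + 2)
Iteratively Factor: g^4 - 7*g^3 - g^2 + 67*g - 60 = (g + 3)*(g^3 - 10*g^2 + 29*g - 20) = (g - 1)*(g + 3)*(g^2 - 9*g + 20) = (g - 4)*(g - 1)*(g + 3)*(g - 5)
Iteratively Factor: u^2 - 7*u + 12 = (u - 3)*(u - 4)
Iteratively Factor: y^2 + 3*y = (y + 3)*(y)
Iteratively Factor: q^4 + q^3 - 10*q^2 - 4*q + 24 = (q - 2)*(q^3 + 3*q^2 - 4*q - 12) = (q - 2)*(q + 2)*(q^2 + q - 6) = (q - 2)^2*(q + 2)*(q + 3)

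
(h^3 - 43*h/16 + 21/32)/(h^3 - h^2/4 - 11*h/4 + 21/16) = (4*h - 1)/(2*(2*h - 1))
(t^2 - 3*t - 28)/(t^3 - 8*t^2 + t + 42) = (t + 4)/(t^2 - t - 6)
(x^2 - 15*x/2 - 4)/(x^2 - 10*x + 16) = (x + 1/2)/(x - 2)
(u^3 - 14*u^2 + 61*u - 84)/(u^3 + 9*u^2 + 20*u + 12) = (u^3 - 14*u^2 + 61*u - 84)/(u^3 + 9*u^2 + 20*u + 12)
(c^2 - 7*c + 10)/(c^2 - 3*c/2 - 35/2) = 2*(c - 2)/(2*c + 7)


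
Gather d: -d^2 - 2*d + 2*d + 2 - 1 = 1 - d^2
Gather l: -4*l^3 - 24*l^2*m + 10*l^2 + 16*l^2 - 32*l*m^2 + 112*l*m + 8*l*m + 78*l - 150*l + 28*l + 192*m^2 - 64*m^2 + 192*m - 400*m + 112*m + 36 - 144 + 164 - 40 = -4*l^3 + l^2*(26 - 24*m) + l*(-32*m^2 + 120*m - 44) + 128*m^2 - 96*m + 16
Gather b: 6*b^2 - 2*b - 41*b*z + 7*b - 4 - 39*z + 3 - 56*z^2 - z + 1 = 6*b^2 + b*(5 - 41*z) - 56*z^2 - 40*z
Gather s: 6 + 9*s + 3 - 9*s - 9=0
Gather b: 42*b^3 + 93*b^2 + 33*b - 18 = 42*b^3 + 93*b^2 + 33*b - 18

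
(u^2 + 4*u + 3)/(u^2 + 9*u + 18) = (u + 1)/(u + 6)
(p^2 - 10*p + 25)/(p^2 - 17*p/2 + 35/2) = 2*(p - 5)/(2*p - 7)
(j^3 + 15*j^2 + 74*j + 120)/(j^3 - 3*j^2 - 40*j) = (j^2 + 10*j + 24)/(j*(j - 8))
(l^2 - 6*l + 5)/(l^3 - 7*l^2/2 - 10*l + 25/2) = 2/(2*l + 5)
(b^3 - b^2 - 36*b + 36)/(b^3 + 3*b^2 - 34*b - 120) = (b^2 + 5*b - 6)/(b^2 + 9*b + 20)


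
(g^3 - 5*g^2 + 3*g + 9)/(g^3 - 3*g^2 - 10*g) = (-g^3 + 5*g^2 - 3*g - 9)/(g*(-g^2 + 3*g + 10))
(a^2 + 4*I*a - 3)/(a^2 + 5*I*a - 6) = (a + I)/(a + 2*I)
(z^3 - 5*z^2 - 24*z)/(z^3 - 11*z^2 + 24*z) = (z + 3)/(z - 3)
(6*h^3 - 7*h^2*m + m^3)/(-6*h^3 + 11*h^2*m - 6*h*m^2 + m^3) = (-3*h - m)/(3*h - m)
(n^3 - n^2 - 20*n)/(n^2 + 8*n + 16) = n*(n - 5)/(n + 4)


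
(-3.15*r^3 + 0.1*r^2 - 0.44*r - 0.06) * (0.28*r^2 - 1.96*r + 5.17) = -0.882*r^5 + 6.202*r^4 - 16.6047*r^3 + 1.3626*r^2 - 2.1572*r - 0.3102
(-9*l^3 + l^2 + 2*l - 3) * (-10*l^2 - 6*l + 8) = 90*l^5 + 44*l^4 - 98*l^3 + 26*l^2 + 34*l - 24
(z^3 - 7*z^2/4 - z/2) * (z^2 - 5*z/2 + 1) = z^5 - 17*z^4/4 + 39*z^3/8 - z^2/2 - z/2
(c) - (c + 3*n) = -3*n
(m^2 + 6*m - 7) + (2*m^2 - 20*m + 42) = 3*m^2 - 14*m + 35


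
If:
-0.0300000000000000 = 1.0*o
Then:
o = -0.03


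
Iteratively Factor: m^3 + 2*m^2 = (m)*(m^2 + 2*m) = m^2*(m + 2)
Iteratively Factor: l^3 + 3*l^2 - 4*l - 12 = (l + 3)*(l^2 - 4) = (l + 2)*(l + 3)*(l - 2)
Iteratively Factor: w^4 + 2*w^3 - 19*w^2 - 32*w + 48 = (w + 3)*(w^3 - w^2 - 16*w + 16) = (w - 4)*(w + 3)*(w^2 + 3*w - 4) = (w - 4)*(w + 3)*(w + 4)*(w - 1)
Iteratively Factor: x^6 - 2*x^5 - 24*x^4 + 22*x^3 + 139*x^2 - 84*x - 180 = (x + 3)*(x^5 - 5*x^4 - 9*x^3 + 49*x^2 - 8*x - 60) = (x + 1)*(x + 3)*(x^4 - 6*x^3 - 3*x^2 + 52*x - 60) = (x - 2)*(x + 1)*(x + 3)*(x^3 - 4*x^2 - 11*x + 30) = (x - 2)*(x + 1)*(x + 3)^2*(x^2 - 7*x + 10) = (x - 2)^2*(x + 1)*(x + 3)^2*(x - 5)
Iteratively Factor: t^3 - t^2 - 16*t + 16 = (t + 4)*(t^2 - 5*t + 4) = (t - 4)*(t + 4)*(t - 1)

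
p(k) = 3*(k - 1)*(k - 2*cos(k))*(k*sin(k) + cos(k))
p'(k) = 3*k*(k - 1)*(k - 2*cos(k))*cos(k) + 3*(k - 1)*(k*sin(k) + cos(k))*(2*sin(k) + 1) + 3*(k - 2*cos(k))*(k*sin(k) + cos(k))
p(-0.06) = 6.55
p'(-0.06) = -9.38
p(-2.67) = 3.15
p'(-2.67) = 22.08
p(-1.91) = 15.95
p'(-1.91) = 12.78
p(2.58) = 10.68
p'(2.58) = -32.30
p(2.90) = -7.65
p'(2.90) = -84.07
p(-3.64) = -68.64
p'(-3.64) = 169.90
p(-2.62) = 4.22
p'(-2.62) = 20.67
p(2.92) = -9.37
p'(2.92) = -87.57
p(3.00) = -16.93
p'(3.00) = -101.57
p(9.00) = 726.72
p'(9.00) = -1916.53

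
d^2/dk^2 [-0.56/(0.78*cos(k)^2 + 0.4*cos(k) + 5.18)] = (1.362816*(1 - cos(k)^2)^2 + 0.52416*cos(k)^3 - 8.279488*cos(k)^2 - 2.20864*cos(k) + 2.983232)/(0.78*cos(k)^2 + 0.4*cos(k) + 5.18)^3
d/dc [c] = 1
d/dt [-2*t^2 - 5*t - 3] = -4*t - 5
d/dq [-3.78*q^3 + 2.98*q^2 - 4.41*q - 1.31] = -11.34*q^2 + 5.96*q - 4.41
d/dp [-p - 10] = -1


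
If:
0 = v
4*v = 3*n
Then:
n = 0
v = 0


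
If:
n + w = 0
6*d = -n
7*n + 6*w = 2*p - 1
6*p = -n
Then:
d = 1/8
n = -3/4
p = 1/8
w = 3/4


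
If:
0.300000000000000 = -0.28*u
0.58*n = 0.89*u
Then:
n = -1.64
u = -1.07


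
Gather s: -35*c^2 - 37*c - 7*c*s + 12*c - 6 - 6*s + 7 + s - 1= -35*c^2 - 25*c + s*(-7*c - 5)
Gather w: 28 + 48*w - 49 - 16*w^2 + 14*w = -16*w^2 + 62*w - 21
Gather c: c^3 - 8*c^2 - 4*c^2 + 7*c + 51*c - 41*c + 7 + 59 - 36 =c^3 - 12*c^2 + 17*c + 30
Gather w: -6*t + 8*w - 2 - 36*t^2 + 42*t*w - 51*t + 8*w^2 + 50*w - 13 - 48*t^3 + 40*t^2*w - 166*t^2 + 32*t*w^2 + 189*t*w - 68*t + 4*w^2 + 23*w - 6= -48*t^3 - 202*t^2 - 125*t + w^2*(32*t + 12) + w*(40*t^2 + 231*t + 81) - 21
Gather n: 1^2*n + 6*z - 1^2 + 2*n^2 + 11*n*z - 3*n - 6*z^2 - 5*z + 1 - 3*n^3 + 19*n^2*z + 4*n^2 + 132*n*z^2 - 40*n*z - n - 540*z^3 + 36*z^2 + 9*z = -3*n^3 + n^2*(19*z + 6) + n*(132*z^2 - 29*z - 3) - 540*z^3 + 30*z^2 + 10*z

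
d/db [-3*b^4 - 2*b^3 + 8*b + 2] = -12*b^3 - 6*b^2 + 8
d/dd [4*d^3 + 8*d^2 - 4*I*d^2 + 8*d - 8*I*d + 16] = 12*d^2 + 8*d*(2 - I) + 8 - 8*I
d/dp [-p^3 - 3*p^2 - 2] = 3*p*(-p - 2)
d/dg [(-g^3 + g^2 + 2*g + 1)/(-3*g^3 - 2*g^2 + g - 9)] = (5*g^4 + 10*g^3 + 41*g^2 - 14*g - 19)/(9*g^6 + 12*g^5 - 2*g^4 + 50*g^3 + 37*g^2 - 18*g + 81)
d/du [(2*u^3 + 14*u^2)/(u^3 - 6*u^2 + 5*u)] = 2*(-13*u^2 + 10*u + 35)/(u^4 - 12*u^3 + 46*u^2 - 60*u + 25)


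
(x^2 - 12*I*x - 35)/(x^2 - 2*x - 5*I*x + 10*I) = (x - 7*I)/(x - 2)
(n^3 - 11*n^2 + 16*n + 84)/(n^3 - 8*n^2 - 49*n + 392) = (n^2 - 4*n - 12)/(n^2 - n - 56)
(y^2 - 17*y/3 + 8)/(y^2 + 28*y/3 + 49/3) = (3*y^2 - 17*y + 24)/(3*y^2 + 28*y + 49)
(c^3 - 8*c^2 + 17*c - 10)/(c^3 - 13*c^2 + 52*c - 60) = (c - 1)/(c - 6)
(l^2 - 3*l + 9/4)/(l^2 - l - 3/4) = (2*l - 3)/(2*l + 1)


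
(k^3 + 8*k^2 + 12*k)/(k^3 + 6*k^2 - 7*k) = (k^2 + 8*k + 12)/(k^2 + 6*k - 7)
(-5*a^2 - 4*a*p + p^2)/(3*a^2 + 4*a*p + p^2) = (-5*a + p)/(3*a + p)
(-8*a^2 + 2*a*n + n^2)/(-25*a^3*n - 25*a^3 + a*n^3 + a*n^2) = (8*a^2 - 2*a*n - n^2)/(a*(25*a^2*n + 25*a^2 - n^3 - n^2))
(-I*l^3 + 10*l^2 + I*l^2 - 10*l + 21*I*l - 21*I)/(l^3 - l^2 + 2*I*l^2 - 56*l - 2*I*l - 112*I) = (-I*l^3 + l^2*(10 + I) + l*(-10 + 21*I) - 21*I)/(l^3 + l^2*(-1 + 2*I) - 2*l*(28 + I) - 112*I)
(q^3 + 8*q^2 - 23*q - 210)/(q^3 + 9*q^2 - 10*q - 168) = (q - 5)/(q - 4)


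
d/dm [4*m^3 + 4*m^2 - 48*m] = 12*m^2 + 8*m - 48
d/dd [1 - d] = -1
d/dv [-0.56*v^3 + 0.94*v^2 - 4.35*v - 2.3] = -1.68*v^2 + 1.88*v - 4.35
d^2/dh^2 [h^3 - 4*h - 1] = 6*h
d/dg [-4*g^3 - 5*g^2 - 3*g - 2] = -12*g^2 - 10*g - 3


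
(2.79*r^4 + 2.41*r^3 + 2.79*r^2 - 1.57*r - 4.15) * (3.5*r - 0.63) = 9.765*r^5 + 6.6773*r^4 + 8.2467*r^3 - 7.2527*r^2 - 13.5359*r + 2.6145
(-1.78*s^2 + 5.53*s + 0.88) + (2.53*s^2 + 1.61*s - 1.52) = 0.75*s^2 + 7.14*s - 0.64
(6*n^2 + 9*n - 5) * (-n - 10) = -6*n^3 - 69*n^2 - 85*n + 50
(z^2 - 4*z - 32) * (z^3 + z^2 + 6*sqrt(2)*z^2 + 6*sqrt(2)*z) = z^5 - 3*z^4 + 6*sqrt(2)*z^4 - 36*z^3 - 18*sqrt(2)*z^3 - 216*sqrt(2)*z^2 - 32*z^2 - 192*sqrt(2)*z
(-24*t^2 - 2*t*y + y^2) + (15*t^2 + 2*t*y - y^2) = -9*t^2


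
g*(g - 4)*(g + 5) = g^3 + g^2 - 20*g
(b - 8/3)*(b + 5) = b^2 + 7*b/3 - 40/3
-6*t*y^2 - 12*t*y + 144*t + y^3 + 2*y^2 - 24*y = (-6*t + y)*(y - 4)*(y + 6)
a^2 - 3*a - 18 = (a - 6)*(a + 3)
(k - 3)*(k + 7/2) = k^2 + k/2 - 21/2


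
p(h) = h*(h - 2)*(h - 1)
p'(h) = h*(h - 2) + h*(h - 1) + (h - 2)*(h - 1)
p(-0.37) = -1.20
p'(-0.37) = 4.63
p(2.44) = 1.55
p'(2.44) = 5.22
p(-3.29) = -74.66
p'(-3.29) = 54.21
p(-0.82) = -4.21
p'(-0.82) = 8.94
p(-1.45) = -12.26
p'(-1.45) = 17.01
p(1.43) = -0.35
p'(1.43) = -0.45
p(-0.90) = -4.96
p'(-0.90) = 9.83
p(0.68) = 0.29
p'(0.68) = -0.69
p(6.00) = 120.00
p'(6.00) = 74.00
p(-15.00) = -4080.00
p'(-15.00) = 767.00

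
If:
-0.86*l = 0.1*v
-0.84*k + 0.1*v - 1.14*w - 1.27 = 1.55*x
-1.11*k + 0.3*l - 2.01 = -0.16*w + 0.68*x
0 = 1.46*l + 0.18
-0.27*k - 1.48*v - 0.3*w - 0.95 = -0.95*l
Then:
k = -5.49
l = -0.12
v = 1.06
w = -3.84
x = 5.05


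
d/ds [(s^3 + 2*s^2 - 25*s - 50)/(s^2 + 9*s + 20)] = (s^2 + 8*s - 2)/(s^2 + 8*s + 16)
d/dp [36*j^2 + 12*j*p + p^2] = 12*j + 2*p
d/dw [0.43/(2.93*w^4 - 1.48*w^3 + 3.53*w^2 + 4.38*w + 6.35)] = (-5.0396*w^3 + 1.9092*w^2 - 3.0358*w - 1.8834)/(2.93*w^4 - 1.48*w^3 + 3.53*w^2 + 4.38*w + 6.35)^2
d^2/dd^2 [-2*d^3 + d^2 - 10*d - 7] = 2 - 12*d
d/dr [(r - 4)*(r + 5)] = 2*r + 1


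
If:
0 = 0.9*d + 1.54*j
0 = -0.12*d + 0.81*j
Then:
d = 0.00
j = 0.00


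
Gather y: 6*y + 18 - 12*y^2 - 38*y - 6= -12*y^2 - 32*y + 12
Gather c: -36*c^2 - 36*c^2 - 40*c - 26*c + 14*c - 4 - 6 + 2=-72*c^2 - 52*c - 8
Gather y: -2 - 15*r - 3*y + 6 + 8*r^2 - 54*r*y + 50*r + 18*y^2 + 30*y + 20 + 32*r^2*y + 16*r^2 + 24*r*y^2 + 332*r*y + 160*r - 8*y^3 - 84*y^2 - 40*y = 24*r^2 + 195*r - 8*y^3 + y^2*(24*r - 66) + y*(32*r^2 + 278*r - 13) + 24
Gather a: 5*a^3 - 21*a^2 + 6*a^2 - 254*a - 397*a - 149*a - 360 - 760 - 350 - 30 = 5*a^3 - 15*a^2 - 800*a - 1500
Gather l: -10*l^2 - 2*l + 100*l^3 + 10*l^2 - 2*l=100*l^3 - 4*l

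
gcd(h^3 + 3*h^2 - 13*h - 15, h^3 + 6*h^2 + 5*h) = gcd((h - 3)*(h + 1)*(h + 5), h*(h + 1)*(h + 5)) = h^2 + 6*h + 5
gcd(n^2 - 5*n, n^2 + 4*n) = n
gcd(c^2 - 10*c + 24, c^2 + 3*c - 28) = c - 4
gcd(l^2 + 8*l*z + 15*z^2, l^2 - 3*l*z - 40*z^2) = l + 5*z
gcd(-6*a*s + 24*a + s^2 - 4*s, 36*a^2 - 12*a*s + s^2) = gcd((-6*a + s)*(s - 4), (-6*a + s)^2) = -6*a + s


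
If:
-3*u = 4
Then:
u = -4/3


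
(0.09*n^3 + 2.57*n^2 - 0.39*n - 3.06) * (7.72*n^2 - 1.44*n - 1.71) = 0.6948*n^5 + 19.7108*n^4 - 6.8655*n^3 - 27.4563*n^2 + 5.0733*n + 5.2326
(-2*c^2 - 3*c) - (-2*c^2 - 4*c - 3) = c + 3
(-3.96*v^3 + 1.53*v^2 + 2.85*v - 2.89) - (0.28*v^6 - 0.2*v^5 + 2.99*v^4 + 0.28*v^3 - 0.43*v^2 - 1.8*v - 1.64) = -0.28*v^6 + 0.2*v^5 - 2.99*v^4 - 4.24*v^3 + 1.96*v^2 + 4.65*v - 1.25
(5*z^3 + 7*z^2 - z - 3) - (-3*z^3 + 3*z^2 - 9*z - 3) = 8*z^3 + 4*z^2 + 8*z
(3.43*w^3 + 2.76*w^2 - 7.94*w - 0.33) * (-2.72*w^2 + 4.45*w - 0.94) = -9.3296*w^5 + 7.7563*w^4 + 30.6546*w^3 - 37.0298*w^2 + 5.9951*w + 0.3102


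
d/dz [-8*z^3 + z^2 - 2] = 2*z*(1 - 12*z)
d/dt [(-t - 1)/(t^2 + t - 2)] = (-t^2 - t + (t + 1)*(2*t + 1) + 2)/(t^2 + t - 2)^2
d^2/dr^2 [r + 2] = 0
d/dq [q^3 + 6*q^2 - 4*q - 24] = 3*q^2 + 12*q - 4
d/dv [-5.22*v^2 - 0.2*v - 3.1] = -10.44*v - 0.2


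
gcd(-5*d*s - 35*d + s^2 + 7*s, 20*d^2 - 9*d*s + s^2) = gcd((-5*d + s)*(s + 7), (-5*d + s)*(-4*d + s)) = -5*d + s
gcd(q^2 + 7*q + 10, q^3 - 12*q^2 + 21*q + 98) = q + 2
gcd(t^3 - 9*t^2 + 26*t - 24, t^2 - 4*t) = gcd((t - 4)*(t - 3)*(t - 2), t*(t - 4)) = t - 4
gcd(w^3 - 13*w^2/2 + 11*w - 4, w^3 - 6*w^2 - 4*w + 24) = w - 2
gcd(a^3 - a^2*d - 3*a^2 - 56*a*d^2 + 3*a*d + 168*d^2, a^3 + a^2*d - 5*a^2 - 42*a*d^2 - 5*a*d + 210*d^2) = a + 7*d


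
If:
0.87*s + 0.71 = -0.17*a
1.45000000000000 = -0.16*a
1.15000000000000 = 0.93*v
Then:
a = -9.06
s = 0.95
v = 1.24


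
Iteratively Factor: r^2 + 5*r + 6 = (r + 2)*(r + 3)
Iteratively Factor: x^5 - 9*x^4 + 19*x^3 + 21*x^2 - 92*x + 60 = (x - 2)*(x^4 - 7*x^3 + 5*x^2 + 31*x - 30) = (x - 3)*(x - 2)*(x^3 - 4*x^2 - 7*x + 10) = (x - 3)*(x - 2)*(x + 2)*(x^2 - 6*x + 5) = (x - 5)*(x - 3)*(x - 2)*(x + 2)*(x - 1)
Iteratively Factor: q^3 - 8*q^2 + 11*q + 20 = (q + 1)*(q^2 - 9*q + 20) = (q - 5)*(q + 1)*(q - 4)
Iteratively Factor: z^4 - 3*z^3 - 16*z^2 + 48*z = (z - 4)*(z^3 + z^2 - 12*z) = (z - 4)*(z - 3)*(z^2 + 4*z) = z*(z - 4)*(z - 3)*(z + 4)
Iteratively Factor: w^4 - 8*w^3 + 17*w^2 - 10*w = (w - 2)*(w^3 - 6*w^2 + 5*w) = w*(w - 2)*(w^2 - 6*w + 5) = w*(w - 2)*(w - 1)*(w - 5)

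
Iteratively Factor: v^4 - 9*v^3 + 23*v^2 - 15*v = (v - 1)*(v^3 - 8*v^2 + 15*v) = v*(v - 1)*(v^2 - 8*v + 15) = v*(v - 3)*(v - 1)*(v - 5)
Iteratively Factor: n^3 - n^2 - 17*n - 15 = (n + 3)*(n^2 - 4*n - 5) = (n + 1)*(n + 3)*(n - 5)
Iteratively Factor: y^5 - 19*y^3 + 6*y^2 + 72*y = (y + 4)*(y^4 - 4*y^3 - 3*y^2 + 18*y) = (y - 3)*(y + 4)*(y^3 - y^2 - 6*y) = y*(y - 3)*(y + 4)*(y^2 - y - 6) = y*(y - 3)*(y + 2)*(y + 4)*(y - 3)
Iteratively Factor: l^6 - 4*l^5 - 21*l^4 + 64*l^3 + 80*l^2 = (l + 1)*(l^5 - 5*l^4 - 16*l^3 + 80*l^2) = (l - 4)*(l + 1)*(l^4 - l^3 - 20*l^2) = l*(l - 4)*(l + 1)*(l^3 - l^2 - 20*l) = l^2*(l - 4)*(l + 1)*(l^2 - l - 20) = l^2*(l - 5)*(l - 4)*(l + 1)*(l + 4)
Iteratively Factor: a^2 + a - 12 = (a - 3)*(a + 4)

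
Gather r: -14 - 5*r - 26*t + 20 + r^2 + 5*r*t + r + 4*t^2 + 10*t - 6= r^2 + r*(5*t - 4) + 4*t^2 - 16*t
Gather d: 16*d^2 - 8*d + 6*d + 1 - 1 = 16*d^2 - 2*d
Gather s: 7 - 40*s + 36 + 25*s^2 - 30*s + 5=25*s^2 - 70*s + 48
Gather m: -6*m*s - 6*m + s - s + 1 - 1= m*(-6*s - 6)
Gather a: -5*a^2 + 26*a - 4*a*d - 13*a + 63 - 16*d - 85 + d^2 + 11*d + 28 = -5*a^2 + a*(13 - 4*d) + d^2 - 5*d + 6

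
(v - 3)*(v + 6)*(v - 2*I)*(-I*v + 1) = -I*v^4 - v^3 - 3*I*v^3 - 3*v^2 + 16*I*v^2 + 18*v - 6*I*v + 36*I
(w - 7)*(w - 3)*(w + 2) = w^3 - 8*w^2 + w + 42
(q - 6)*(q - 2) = q^2 - 8*q + 12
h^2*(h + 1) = h^3 + h^2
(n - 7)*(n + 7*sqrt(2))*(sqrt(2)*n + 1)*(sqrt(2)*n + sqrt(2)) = 2*n^4 - 12*n^3 + 15*sqrt(2)*n^3 - 90*sqrt(2)*n^2 - 105*sqrt(2)*n - 84*n - 98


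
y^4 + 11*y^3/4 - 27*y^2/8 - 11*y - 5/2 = (y - 2)*(y + 1/4)*(y + 2)*(y + 5/2)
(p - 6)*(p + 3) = p^2 - 3*p - 18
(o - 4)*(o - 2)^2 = o^3 - 8*o^2 + 20*o - 16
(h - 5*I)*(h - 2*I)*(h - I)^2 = h^4 - 9*I*h^3 - 25*h^2 + 27*I*h + 10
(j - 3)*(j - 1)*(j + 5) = j^3 + j^2 - 17*j + 15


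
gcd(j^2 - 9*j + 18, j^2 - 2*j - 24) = j - 6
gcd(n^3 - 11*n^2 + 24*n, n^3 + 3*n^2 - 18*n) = n^2 - 3*n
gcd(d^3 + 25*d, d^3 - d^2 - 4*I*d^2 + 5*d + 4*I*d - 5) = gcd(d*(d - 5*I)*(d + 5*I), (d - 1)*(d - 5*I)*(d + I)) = d - 5*I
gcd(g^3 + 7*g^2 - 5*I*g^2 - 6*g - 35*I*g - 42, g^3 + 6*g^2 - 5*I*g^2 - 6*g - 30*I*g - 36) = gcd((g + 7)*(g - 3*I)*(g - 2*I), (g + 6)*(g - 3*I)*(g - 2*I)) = g^2 - 5*I*g - 6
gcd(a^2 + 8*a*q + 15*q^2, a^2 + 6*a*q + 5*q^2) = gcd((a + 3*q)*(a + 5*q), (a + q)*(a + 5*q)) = a + 5*q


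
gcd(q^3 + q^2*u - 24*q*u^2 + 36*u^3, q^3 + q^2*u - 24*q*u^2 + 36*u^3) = q^3 + q^2*u - 24*q*u^2 + 36*u^3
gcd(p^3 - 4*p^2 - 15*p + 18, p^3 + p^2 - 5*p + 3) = p^2 + 2*p - 3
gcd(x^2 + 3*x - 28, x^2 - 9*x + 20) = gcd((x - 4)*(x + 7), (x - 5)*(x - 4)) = x - 4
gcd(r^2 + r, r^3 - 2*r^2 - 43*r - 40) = r + 1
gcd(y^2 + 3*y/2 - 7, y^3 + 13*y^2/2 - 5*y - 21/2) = 1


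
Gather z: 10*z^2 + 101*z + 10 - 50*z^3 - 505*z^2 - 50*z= -50*z^3 - 495*z^2 + 51*z + 10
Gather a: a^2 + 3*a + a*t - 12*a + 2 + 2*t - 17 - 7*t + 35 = a^2 + a*(t - 9) - 5*t + 20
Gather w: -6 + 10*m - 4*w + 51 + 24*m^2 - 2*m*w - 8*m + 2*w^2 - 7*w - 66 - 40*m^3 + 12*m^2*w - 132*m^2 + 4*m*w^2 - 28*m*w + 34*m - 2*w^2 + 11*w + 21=-40*m^3 - 108*m^2 + 4*m*w^2 + 36*m + w*(12*m^2 - 30*m)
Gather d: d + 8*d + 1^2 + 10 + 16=9*d + 27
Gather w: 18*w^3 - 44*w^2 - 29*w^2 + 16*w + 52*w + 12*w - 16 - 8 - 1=18*w^3 - 73*w^2 + 80*w - 25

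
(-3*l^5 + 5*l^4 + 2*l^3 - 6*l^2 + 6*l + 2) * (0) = 0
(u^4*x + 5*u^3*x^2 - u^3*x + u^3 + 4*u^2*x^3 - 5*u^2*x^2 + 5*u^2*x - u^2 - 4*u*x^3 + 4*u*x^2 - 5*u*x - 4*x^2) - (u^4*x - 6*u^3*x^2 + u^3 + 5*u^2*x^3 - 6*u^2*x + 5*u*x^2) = 11*u^3*x^2 - u^3*x - u^2*x^3 - 5*u^2*x^2 + 11*u^2*x - u^2 - 4*u*x^3 - u*x^2 - 5*u*x - 4*x^2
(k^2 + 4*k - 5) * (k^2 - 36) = k^4 + 4*k^3 - 41*k^2 - 144*k + 180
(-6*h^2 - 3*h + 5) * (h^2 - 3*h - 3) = -6*h^4 + 15*h^3 + 32*h^2 - 6*h - 15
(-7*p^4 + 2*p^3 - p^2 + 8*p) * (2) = -14*p^4 + 4*p^3 - 2*p^2 + 16*p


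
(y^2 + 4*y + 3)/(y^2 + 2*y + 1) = (y + 3)/(y + 1)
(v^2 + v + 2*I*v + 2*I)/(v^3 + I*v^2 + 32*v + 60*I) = (v + 1)/(v^2 - I*v + 30)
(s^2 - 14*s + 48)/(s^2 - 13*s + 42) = (s - 8)/(s - 7)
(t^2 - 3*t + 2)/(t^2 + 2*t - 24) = (t^2 - 3*t + 2)/(t^2 + 2*t - 24)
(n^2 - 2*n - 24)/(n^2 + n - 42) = (n + 4)/(n + 7)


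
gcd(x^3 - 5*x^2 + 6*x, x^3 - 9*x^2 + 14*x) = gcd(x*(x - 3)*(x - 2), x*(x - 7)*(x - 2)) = x^2 - 2*x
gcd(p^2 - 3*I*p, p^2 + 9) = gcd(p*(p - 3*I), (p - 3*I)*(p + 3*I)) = p - 3*I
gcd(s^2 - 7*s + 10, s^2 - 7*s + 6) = 1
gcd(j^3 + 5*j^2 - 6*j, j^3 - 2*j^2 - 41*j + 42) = j^2 + 5*j - 6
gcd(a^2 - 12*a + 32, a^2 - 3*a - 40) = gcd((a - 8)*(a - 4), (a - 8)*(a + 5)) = a - 8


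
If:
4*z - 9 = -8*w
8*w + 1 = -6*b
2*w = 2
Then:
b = -3/2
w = 1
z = 1/4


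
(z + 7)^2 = z^2 + 14*z + 49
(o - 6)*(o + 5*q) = o^2 + 5*o*q - 6*o - 30*q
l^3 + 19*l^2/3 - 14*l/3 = l*(l - 2/3)*(l + 7)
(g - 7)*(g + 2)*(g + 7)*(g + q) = g^4 + g^3*q + 2*g^3 + 2*g^2*q - 49*g^2 - 49*g*q - 98*g - 98*q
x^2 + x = x*(x + 1)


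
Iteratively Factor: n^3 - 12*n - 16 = (n + 2)*(n^2 - 2*n - 8) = (n - 4)*(n + 2)*(n + 2)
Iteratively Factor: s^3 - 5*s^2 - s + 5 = (s - 5)*(s^2 - 1) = (s - 5)*(s - 1)*(s + 1)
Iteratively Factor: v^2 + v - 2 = (v + 2)*(v - 1)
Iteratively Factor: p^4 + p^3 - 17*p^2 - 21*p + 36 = (p + 3)*(p^3 - 2*p^2 - 11*p + 12) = (p + 3)^2*(p^2 - 5*p + 4) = (p - 1)*(p + 3)^2*(p - 4)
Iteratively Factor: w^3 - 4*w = (w)*(w^2 - 4) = w*(w + 2)*(w - 2)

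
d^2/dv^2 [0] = 0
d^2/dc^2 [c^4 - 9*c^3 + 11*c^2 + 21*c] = 12*c^2 - 54*c + 22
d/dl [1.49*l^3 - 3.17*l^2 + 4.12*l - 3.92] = 4.47*l^2 - 6.34*l + 4.12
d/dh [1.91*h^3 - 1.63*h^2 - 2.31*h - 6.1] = 5.73*h^2 - 3.26*h - 2.31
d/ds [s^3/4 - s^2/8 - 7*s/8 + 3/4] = 3*s^2/4 - s/4 - 7/8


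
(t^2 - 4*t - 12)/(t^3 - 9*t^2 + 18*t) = (t + 2)/(t*(t - 3))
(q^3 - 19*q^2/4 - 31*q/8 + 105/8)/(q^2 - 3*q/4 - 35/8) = (2*q^2 - 13*q + 15)/(2*q - 5)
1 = 1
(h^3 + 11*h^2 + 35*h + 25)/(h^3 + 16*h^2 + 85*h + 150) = (h + 1)/(h + 6)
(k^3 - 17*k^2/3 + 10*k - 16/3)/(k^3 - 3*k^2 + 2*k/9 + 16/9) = 3*(k - 2)/(3*k + 2)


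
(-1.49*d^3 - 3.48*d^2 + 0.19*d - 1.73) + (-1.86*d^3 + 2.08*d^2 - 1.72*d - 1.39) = -3.35*d^3 - 1.4*d^2 - 1.53*d - 3.12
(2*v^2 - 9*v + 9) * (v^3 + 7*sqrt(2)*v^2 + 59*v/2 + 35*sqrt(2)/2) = 2*v^5 - 9*v^4 + 14*sqrt(2)*v^4 - 63*sqrt(2)*v^3 + 68*v^3 - 531*v^2/2 + 98*sqrt(2)*v^2 - 315*sqrt(2)*v/2 + 531*v/2 + 315*sqrt(2)/2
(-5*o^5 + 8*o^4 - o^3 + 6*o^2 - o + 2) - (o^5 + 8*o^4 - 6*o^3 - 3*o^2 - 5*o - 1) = -6*o^5 + 5*o^3 + 9*o^2 + 4*o + 3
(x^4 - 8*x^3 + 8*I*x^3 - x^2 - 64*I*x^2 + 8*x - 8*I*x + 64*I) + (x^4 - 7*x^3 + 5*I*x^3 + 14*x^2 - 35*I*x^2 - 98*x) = 2*x^4 - 15*x^3 + 13*I*x^3 + 13*x^2 - 99*I*x^2 - 90*x - 8*I*x + 64*I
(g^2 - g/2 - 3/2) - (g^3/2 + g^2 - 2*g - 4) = -g^3/2 + 3*g/2 + 5/2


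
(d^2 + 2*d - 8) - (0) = d^2 + 2*d - 8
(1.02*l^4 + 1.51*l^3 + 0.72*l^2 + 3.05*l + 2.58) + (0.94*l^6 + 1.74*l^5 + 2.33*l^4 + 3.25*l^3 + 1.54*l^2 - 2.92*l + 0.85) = 0.94*l^6 + 1.74*l^5 + 3.35*l^4 + 4.76*l^3 + 2.26*l^2 + 0.13*l + 3.43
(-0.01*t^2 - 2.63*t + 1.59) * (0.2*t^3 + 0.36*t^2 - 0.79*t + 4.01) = -0.002*t^5 - 0.5296*t^4 - 0.6209*t^3 + 2.61*t^2 - 11.8024*t + 6.3759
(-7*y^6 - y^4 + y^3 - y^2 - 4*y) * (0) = 0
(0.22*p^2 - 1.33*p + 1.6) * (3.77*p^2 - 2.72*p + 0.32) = 0.8294*p^4 - 5.6125*p^3 + 9.72*p^2 - 4.7776*p + 0.512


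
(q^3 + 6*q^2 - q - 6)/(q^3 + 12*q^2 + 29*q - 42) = (q + 1)/(q + 7)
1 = 1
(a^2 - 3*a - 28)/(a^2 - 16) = (a - 7)/(a - 4)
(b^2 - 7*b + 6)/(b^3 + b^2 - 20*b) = (b^2 - 7*b + 6)/(b*(b^2 + b - 20))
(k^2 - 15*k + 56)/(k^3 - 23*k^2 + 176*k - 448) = 1/(k - 8)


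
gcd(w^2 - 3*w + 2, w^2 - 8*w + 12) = w - 2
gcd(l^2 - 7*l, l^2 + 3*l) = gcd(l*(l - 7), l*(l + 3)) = l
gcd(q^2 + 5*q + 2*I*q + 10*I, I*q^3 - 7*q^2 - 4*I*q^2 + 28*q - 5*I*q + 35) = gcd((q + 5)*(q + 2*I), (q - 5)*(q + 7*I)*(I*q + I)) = 1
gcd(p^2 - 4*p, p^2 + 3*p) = p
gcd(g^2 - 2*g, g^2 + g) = g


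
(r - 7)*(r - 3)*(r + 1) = r^3 - 9*r^2 + 11*r + 21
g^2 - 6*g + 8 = (g - 4)*(g - 2)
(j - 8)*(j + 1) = j^2 - 7*j - 8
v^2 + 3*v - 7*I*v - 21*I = (v + 3)*(v - 7*I)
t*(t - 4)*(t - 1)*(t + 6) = t^4 + t^3 - 26*t^2 + 24*t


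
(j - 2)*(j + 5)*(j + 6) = j^3 + 9*j^2 + 8*j - 60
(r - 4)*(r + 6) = r^2 + 2*r - 24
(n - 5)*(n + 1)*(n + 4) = n^3 - 21*n - 20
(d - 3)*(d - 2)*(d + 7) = d^3 + 2*d^2 - 29*d + 42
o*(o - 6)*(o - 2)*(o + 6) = o^4 - 2*o^3 - 36*o^2 + 72*o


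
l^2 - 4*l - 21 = (l - 7)*(l + 3)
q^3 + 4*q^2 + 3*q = q*(q + 1)*(q + 3)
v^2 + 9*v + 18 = (v + 3)*(v + 6)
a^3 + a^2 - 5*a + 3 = (a - 1)^2*(a + 3)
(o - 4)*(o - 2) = o^2 - 6*o + 8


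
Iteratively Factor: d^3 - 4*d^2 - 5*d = (d)*(d^2 - 4*d - 5) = d*(d - 5)*(d + 1)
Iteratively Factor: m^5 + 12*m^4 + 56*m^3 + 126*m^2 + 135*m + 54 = (m + 2)*(m^4 + 10*m^3 + 36*m^2 + 54*m + 27) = (m + 2)*(m + 3)*(m^3 + 7*m^2 + 15*m + 9) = (m + 1)*(m + 2)*(m + 3)*(m^2 + 6*m + 9) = (m + 1)*(m + 2)*(m + 3)^2*(m + 3)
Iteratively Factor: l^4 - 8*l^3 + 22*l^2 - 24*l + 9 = (l - 3)*(l^3 - 5*l^2 + 7*l - 3) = (l - 3)*(l - 1)*(l^2 - 4*l + 3) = (l - 3)^2*(l - 1)*(l - 1)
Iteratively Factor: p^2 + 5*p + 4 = (p + 1)*(p + 4)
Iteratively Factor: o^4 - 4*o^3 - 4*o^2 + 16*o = (o - 4)*(o^3 - 4*o) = (o - 4)*(o + 2)*(o^2 - 2*o) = (o - 4)*(o - 2)*(o + 2)*(o)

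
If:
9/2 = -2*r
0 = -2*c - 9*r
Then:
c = 81/8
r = -9/4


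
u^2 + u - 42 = (u - 6)*(u + 7)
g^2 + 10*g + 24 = (g + 4)*(g + 6)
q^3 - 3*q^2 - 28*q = q*(q - 7)*(q + 4)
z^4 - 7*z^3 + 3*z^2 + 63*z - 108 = (z - 4)*(z - 3)^2*(z + 3)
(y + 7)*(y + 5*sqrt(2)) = y^2 + 7*y + 5*sqrt(2)*y + 35*sqrt(2)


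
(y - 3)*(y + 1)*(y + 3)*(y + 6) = y^4 + 7*y^3 - 3*y^2 - 63*y - 54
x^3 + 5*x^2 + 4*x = x*(x + 1)*(x + 4)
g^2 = g^2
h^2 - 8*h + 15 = (h - 5)*(h - 3)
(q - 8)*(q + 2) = q^2 - 6*q - 16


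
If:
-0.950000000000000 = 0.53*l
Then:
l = -1.79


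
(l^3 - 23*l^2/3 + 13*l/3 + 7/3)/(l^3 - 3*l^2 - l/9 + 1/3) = 3*(l^2 - 8*l + 7)/(3*l^2 - 10*l + 3)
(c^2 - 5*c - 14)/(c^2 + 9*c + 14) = (c - 7)/(c + 7)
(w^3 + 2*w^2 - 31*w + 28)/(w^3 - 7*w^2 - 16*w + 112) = (w^2 + 6*w - 7)/(w^2 - 3*w - 28)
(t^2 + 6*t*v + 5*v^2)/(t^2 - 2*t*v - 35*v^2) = (t + v)/(t - 7*v)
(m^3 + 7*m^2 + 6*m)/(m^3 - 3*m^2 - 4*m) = (m + 6)/(m - 4)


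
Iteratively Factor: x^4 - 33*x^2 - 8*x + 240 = (x - 3)*(x^3 + 3*x^2 - 24*x - 80) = (x - 5)*(x - 3)*(x^2 + 8*x + 16) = (x - 5)*(x - 3)*(x + 4)*(x + 4)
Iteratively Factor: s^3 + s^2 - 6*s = (s - 2)*(s^2 + 3*s) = (s - 2)*(s + 3)*(s)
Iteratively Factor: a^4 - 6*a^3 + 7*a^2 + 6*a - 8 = (a + 1)*(a^3 - 7*a^2 + 14*a - 8) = (a - 1)*(a + 1)*(a^2 - 6*a + 8) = (a - 4)*(a - 1)*(a + 1)*(a - 2)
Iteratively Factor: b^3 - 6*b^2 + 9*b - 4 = (b - 1)*(b^2 - 5*b + 4) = (b - 1)^2*(b - 4)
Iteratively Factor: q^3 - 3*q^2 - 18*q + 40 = (q + 4)*(q^2 - 7*q + 10) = (q - 2)*(q + 4)*(q - 5)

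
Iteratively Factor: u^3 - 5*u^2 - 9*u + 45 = (u - 5)*(u^2 - 9) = (u - 5)*(u - 3)*(u + 3)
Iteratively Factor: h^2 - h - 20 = (h + 4)*(h - 5)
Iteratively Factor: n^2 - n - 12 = (n + 3)*(n - 4)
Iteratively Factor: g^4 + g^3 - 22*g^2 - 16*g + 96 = (g - 4)*(g^3 + 5*g^2 - 2*g - 24) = (g - 4)*(g + 4)*(g^2 + g - 6) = (g - 4)*(g + 3)*(g + 4)*(g - 2)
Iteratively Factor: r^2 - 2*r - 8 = (r + 2)*(r - 4)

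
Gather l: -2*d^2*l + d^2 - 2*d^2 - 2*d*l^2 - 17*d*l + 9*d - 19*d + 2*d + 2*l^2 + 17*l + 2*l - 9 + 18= -d^2 - 8*d + l^2*(2 - 2*d) + l*(-2*d^2 - 17*d + 19) + 9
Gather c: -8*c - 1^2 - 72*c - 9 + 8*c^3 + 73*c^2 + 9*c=8*c^3 + 73*c^2 - 71*c - 10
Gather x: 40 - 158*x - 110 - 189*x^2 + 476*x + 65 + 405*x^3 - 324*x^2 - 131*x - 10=405*x^3 - 513*x^2 + 187*x - 15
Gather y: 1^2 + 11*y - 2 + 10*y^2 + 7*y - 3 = 10*y^2 + 18*y - 4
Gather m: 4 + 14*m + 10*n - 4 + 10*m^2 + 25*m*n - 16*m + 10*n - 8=10*m^2 + m*(25*n - 2) + 20*n - 8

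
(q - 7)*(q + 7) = q^2 - 49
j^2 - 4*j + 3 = (j - 3)*(j - 1)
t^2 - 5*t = t*(t - 5)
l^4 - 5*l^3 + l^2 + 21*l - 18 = (l - 3)^2*(l - 1)*(l + 2)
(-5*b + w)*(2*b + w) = -10*b^2 - 3*b*w + w^2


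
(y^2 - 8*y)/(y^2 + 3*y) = (y - 8)/(y + 3)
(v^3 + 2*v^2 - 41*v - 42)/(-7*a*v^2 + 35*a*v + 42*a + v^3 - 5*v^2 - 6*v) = (v + 7)/(-7*a + v)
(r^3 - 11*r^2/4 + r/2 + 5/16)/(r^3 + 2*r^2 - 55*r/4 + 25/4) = (r + 1/4)/(r + 5)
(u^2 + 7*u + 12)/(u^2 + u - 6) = (u + 4)/(u - 2)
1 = 1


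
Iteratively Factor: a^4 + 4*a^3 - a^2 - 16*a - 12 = (a + 2)*(a^3 + 2*a^2 - 5*a - 6) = (a - 2)*(a + 2)*(a^2 + 4*a + 3) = (a - 2)*(a + 2)*(a + 3)*(a + 1)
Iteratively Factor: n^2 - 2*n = (n)*(n - 2)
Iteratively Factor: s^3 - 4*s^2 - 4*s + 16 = (s + 2)*(s^2 - 6*s + 8) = (s - 4)*(s + 2)*(s - 2)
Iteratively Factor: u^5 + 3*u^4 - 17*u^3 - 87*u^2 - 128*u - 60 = (u - 5)*(u^4 + 8*u^3 + 23*u^2 + 28*u + 12) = (u - 5)*(u + 2)*(u^3 + 6*u^2 + 11*u + 6) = (u - 5)*(u + 2)*(u + 3)*(u^2 + 3*u + 2) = (u - 5)*(u + 2)^2*(u + 3)*(u + 1)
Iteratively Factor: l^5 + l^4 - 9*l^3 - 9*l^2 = (l - 3)*(l^4 + 4*l^3 + 3*l^2) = l*(l - 3)*(l^3 + 4*l^2 + 3*l) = l^2*(l - 3)*(l^2 + 4*l + 3) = l^2*(l - 3)*(l + 3)*(l + 1)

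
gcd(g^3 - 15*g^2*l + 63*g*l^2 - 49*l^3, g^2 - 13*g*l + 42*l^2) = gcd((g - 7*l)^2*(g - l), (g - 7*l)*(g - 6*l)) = g - 7*l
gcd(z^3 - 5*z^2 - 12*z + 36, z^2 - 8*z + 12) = z^2 - 8*z + 12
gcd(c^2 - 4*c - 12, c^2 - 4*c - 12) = c^2 - 4*c - 12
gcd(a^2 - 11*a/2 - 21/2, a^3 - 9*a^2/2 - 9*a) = a + 3/2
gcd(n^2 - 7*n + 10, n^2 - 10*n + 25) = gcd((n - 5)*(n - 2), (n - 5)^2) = n - 5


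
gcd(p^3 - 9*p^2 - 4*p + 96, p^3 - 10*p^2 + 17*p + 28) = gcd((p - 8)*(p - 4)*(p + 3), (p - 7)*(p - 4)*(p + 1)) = p - 4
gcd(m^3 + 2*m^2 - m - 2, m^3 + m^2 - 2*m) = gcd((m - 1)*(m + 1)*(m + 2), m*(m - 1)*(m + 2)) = m^2 + m - 2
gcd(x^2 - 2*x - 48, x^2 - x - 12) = 1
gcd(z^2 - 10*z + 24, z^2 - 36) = z - 6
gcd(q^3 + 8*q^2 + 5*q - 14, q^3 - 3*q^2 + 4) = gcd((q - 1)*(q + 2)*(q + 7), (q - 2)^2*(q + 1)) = 1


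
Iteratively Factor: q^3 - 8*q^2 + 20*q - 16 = (q - 2)*(q^2 - 6*q + 8) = (q - 4)*(q - 2)*(q - 2)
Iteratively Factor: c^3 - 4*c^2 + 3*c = (c)*(c^2 - 4*c + 3) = c*(c - 3)*(c - 1)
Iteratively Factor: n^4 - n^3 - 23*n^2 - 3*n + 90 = (n + 3)*(n^3 - 4*n^2 - 11*n + 30) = (n - 5)*(n + 3)*(n^2 + n - 6) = (n - 5)*(n - 2)*(n + 3)*(n + 3)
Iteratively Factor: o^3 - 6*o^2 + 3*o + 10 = (o - 5)*(o^2 - o - 2) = (o - 5)*(o + 1)*(o - 2)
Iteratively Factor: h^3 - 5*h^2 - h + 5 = (h + 1)*(h^2 - 6*h + 5) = (h - 5)*(h + 1)*(h - 1)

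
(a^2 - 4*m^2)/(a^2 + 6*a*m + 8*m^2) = (a - 2*m)/(a + 4*m)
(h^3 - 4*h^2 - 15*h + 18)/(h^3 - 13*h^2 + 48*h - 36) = (h + 3)/(h - 6)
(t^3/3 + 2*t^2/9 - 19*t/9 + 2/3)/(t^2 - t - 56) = (-3*t^3 - 2*t^2 + 19*t - 6)/(9*(-t^2 + t + 56))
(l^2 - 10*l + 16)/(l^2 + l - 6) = (l - 8)/(l + 3)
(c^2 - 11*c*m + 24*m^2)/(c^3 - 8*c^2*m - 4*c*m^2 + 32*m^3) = (c - 3*m)/(c^2 - 4*m^2)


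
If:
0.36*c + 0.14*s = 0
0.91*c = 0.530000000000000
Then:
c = 0.58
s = -1.50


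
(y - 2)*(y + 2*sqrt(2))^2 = y^3 - 2*y^2 + 4*sqrt(2)*y^2 - 8*sqrt(2)*y + 8*y - 16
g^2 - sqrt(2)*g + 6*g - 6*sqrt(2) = (g + 6)*(g - sqrt(2))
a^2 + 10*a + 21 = (a + 3)*(a + 7)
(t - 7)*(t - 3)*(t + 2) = t^3 - 8*t^2 + t + 42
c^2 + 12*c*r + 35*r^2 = (c + 5*r)*(c + 7*r)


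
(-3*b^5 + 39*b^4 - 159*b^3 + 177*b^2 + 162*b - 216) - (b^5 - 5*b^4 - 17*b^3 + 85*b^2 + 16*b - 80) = -4*b^5 + 44*b^4 - 142*b^3 + 92*b^2 + 146*b - 136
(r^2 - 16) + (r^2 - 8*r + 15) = 2*r^2 - 8*r - 1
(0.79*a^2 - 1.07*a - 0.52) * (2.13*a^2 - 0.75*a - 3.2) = 1.6827*a^4 - 2.8716*a^3 - 2.8331*a^2 + 3.814*a + 1.664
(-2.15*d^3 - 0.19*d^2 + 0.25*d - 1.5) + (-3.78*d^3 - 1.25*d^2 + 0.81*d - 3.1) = -5.93*d^3 - 1.44*d^2 + 1.06*d - 4.6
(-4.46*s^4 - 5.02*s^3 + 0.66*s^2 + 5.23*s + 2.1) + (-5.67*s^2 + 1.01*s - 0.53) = -4.46*s^4 - 5.02*s^3 - 5.01*s^2 + 6.24*s + 1.57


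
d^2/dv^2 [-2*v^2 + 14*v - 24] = -4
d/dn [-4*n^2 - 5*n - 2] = -8*n - 5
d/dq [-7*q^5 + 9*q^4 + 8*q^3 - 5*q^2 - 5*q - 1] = -35*q^4 + 36*q^3 + 24*q^2 - 10*q - 5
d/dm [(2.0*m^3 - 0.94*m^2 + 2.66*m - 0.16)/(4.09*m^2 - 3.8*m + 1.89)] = (8.18*m^4 - 15.2*m^3 + 4.0326*m^2 - 2.2444*m + 4.4194)/(16.7281*m^4 - 31.084*m^3 + 29.9002*m^2 - 14.364*m + 3.5721)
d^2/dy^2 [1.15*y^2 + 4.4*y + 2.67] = 2.30000000000000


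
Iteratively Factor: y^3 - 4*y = (y - 2)*(y^2 + 2*y) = y*(y - 2)*(y + 2)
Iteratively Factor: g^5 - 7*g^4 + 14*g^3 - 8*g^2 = (g)*(g^4 - 7*g^3 + 14*g^2 - 8*g) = g^2*(g^3 - 7*g^2 + 14*g - 8) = g^2*(g - 4)*(g^2 - 3*g + 2) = g^2*(g - 4)*(g - 1)*(g - 2)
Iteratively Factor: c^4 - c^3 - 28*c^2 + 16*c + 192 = (c + 4)*(c^3 - 5*c^2 - 8*c + 48) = (c - 4)*(c + 4)*(c^2 - c - 12) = (c - 4)*(c + 3)*(c + 4)*(c - 4)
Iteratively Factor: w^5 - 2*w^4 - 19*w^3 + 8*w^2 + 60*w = (w + 3)*(w^4 - 5*w^3 - 4*w^2 + 20*w) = (w - 2)*(w + 3)*(w^3 - 3*w^2 - 10*w) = (w - 2)*(w + 2)*(w + 3)*(w^2 - 5*w) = w*(w - 2)*(w + 2)*(w + 3)*(w - 5)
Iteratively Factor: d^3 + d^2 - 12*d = (d - 3)*(d^2 + 4*d) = (d - 3)*(d + 4)*(d)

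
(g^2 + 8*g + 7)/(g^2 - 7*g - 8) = (g + 7)/(g - 8)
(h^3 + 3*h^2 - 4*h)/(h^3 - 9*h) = (h^2 + 3*h - 4)/(h^2 - 9)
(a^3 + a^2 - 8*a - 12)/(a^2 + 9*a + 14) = (a^2 - a - 6)/(a + 7)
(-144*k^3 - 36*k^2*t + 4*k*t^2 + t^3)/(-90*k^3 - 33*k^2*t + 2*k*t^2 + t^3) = (24*k^2 + 10*k*t + t^2)/(15*k^2 + 8*k*t + t^2)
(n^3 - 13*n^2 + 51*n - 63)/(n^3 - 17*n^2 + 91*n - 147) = (n - 3)/(n - 7)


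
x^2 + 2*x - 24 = (x - 4)*(x + 6)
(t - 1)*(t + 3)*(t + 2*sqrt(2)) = t^3 + 2*t^2 + 2*sqrt(2)*t^2 - 3*t + 4*sqrt(2)*t - 6*sqrt(2)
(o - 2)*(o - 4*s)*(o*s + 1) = o^3*s - 4*o^2*s^2 - 2*o^2*s + o^2 + 8*o*s^2 - 4*o*s - 2*o + 8*s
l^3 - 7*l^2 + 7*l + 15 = (l - 5)*(l - 3)*(l + 1)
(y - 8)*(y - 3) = y^2 - 11*y + 24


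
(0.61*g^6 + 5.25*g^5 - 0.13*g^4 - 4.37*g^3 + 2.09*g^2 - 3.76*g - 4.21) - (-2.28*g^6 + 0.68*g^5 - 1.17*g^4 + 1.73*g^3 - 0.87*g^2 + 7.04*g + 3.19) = 2.89*g^6 + 4.57*g^5 + 1.04*g^4 - 6.1*g^3 + 2.96*g^2 - 10.8*g - 7.4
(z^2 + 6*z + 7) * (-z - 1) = -z^3 - 7*z^2 - 13*z - 7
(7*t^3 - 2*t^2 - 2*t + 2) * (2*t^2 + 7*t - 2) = 14*t^5 + 45*t^4 - 32*t^3 - 6*t^2 + 18*t - 4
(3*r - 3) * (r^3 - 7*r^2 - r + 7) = 3*r^4 - 24*r^3 + 18*r^2 + 24*r - 21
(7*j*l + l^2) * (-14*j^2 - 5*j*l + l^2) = -98*j^3*l - 49*j^2*l^2 + 2*j*l^3 + l^4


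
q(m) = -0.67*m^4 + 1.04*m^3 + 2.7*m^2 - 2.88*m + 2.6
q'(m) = -2.68*m^3 + 3.12*m^2 + 5.4*m - 2.88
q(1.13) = 3.20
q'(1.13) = 3.34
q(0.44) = 1.92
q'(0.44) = -0.13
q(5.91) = -522.81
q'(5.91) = -415.21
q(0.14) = 2.25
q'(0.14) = -2.07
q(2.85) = -3.81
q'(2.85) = -24.19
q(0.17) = 2.19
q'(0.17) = -1.88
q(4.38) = -117.42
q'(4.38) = -144.57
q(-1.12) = 6.70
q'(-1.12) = -1.25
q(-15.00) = -36775.45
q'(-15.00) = 9663.12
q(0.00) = 2.60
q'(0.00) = -2.88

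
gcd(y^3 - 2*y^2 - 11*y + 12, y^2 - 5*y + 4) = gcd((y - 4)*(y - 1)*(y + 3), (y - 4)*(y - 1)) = y^2 - 5*y + 4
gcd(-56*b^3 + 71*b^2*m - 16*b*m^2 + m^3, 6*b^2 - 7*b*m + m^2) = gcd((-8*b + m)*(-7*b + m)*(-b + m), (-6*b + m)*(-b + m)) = b - m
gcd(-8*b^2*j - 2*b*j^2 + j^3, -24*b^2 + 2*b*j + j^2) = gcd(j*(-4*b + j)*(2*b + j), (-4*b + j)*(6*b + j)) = 4*b - j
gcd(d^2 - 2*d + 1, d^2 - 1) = d - 1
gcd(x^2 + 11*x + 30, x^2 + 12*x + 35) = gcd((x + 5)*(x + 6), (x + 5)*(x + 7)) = x + 5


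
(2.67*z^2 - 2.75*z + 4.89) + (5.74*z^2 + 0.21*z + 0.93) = 8.41*z^2 - 2.54*z + 5.82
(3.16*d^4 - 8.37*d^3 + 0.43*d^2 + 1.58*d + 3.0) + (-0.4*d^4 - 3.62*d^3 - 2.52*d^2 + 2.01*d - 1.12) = 2.76*d^4 - 11.99*d^3 - 2.09*d^2 + 3.59*d + 1.88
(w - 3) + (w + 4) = 2*w + 1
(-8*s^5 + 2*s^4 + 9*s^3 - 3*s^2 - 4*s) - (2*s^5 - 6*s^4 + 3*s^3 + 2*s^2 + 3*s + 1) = -10*s^5 + 8*s^4 + 6*s^3 - 5*s^2 - 7*s - 1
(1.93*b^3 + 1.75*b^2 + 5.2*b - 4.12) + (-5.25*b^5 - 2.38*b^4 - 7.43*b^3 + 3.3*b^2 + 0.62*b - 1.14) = -5.25*b^5 - 2.38*b^4 - 5.5*b^3 + 5.05*b^2 + 5.82*b - 5.26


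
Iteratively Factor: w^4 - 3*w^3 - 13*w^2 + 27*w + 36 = (w - 4)*(w^3 + w^2 - 9*w - 9) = (w - 4)*(w - 3)*(w^2 + 4*w + 3) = (w - 4)*(w - 3)*(w + 1)*(w + 3)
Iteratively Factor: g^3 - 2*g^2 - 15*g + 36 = (g + 4)*(g^2 - 6*g + 9) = (g - 3)*(g + 4)*(g - 3)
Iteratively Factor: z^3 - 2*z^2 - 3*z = (z)*(z^2 - 2*z - 3) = z*(z - 3)*(z + 1)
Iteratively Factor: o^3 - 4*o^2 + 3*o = (o)*(o^2 - 4*o + 3) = o*(o - 1)*(o - 3)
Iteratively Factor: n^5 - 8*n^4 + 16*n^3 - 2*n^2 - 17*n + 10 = (n - 2)*(n^4 - 6*n^3 + 4*n^2 + 6*n - 5) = (n - 2)*(n - 1)*(n^3 - 5*n^2 - n + 5) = (n - 5)*(n - 2)*(n - 1)*(n^2 - 1) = (n - 5)*(n - 2)*(n - 1)*(n + 1)*(n - 1)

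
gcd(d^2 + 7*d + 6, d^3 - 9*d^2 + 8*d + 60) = 1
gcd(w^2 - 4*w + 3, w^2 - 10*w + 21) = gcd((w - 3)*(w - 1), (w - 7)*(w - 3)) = w - 3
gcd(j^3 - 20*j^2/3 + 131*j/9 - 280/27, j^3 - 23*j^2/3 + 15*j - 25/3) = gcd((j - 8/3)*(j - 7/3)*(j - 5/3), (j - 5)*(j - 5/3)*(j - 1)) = j - 5/3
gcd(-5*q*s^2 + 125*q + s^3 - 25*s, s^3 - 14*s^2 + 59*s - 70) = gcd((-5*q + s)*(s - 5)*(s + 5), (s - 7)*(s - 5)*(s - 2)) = s - 5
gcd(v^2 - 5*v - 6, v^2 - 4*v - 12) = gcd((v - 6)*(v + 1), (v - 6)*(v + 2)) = v - 6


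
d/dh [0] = 0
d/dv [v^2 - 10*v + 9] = 2*v - 10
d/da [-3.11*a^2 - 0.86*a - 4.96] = -6.22*a - 0.86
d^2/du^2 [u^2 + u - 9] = 2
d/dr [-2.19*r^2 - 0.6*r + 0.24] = -4.38*r - 0.6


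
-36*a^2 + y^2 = (-6*a + y)*(6*a + y)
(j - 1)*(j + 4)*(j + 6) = j^3 + 9*j^2 + 14*j - 24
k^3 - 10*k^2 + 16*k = k*(k - 8)*(k - 2)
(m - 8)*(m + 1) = m^2 - 7*m - 8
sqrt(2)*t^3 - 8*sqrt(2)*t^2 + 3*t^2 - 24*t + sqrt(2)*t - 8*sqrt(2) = (t - 8)*(t + sqrt(2))*(sqrt(2)*t + 1)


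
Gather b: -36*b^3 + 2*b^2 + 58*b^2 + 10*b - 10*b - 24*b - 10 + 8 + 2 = -36*b^3 + 60*b^2 - 24*b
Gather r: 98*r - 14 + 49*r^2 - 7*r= 49*r^2 + 91*r - 14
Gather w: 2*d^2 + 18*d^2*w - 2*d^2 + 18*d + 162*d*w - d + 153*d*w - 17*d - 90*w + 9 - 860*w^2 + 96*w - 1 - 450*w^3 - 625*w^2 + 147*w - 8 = -450*w^3 - 1485*w^2 + w*(18*d^2 + 315*d + 153)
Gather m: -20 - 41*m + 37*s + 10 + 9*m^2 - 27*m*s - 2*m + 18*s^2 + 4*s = 9*m^2 + m*(-27*s - 43) + 18*s^2 + 41*s - 10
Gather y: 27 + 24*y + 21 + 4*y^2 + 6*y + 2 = 4*y^2 + 30*y + 50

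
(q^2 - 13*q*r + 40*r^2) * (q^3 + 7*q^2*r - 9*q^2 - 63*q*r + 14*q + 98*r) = q^5 - 6*q^4*r - 9*q^4 - 51*q^3*r^2 + 54*q^3*r + 14*q^3 + 280*q^2*r^3 + 459*q^2*r^2 - 84*q^2*r - 2520*q*r^3 - 714*q*r^2 + 3920*r^3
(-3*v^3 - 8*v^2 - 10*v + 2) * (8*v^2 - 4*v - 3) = -24*v^5 - 52*v^4 - 39*v^3 + 80*v^2 + 22*v - 6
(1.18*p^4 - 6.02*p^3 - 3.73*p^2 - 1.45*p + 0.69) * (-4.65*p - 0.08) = -5.487*p^5 + 27.8986*p^4 + 17.8261*p^3 + 7.0409*p^2 - 3.0925*p - 0.0552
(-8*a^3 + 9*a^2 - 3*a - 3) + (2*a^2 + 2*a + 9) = -8*a^3 + 11*a^2 - a + 6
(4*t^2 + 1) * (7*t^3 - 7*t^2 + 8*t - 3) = 28*t^5 - 28*t^4 + 39*t^3 - 19*t^2 + 8*t - 3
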